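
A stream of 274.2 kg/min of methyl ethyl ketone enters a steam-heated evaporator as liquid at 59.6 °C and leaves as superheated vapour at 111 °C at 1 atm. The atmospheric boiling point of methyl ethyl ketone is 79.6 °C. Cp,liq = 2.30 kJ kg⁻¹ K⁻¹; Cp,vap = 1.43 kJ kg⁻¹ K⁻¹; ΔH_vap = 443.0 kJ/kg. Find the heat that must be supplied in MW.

liquid 59.6→79.6 °C: 46 kJ/kg
vaporisation at 79.6 °C: 443 kJ/kg
vapour 79.6→111 °C: 44.902 kJ/kg
Δh = 46 + 443 + 44.902 = 533.9 kJ/kg
Q = ṁ·Δh = 274.2 kg/min × 533.9 kJ/kg = 146400 kJ/min
|Q| = 2439.9 kW = 2.4399 MW

Q = 2.44 MW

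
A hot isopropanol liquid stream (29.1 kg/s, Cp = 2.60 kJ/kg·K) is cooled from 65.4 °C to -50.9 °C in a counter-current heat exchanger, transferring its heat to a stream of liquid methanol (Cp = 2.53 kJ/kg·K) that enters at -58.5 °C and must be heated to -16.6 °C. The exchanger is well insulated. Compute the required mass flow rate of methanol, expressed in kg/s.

Heat released by hot stream: Q = 29.1 × 2.60 × (65.4 − -50.9) = 8799.3 kJ/s
Energy balance on cold side (adiabatic exchanger): Q = ṁ_c·Cp_c·(T_c,out − T_c,in)
ṁ_c = 8799.3 / [2.53 × (-16.6 − -58.5)] = 83.006 kg/s

ṁ_c = 83.0 kg/s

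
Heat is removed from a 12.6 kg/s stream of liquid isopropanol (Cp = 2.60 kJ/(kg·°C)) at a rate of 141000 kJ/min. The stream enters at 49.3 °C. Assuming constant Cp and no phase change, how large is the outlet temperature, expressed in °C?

T_out = -22.4 °C

Q = 141000 kJ/min = 2350 kJ/s
ΔT = Q/(ṁ·Cp) = 2350/(12.6×2.60) = 71.734 K
T_out = 49.3 − 71.734 = -22.434 °C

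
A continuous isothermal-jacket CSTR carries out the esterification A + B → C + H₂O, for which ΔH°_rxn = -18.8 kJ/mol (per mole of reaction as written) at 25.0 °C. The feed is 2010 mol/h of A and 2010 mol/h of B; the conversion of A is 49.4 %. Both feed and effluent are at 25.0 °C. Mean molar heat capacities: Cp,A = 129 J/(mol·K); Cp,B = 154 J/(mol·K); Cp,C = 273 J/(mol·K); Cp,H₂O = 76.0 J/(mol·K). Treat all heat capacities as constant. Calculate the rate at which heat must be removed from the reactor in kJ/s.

Q_out = 5.19 kJ/s

Extent of reaction ξ = 0.494 × 2010 = 992.94 mol/h
Reaction term: ξ·ΔH°_rxn = 992.94 × -18.8 = -18667 kJ/h
Q = ΔH = -18667 kJ/h = -5.1854 kW
Heat removed = 5.1854 kJ/s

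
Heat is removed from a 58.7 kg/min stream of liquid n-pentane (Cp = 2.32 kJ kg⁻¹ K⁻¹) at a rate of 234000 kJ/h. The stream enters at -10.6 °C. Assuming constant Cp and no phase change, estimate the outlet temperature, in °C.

T_out = -39.2 °C

Q = 234000 kJ/h = 3900 kJ/min
ΔT = Q/(ṁ·Cp) = 3900/(58.7×2.32) = 28.638 K
T_out = -10.6 − 28.638 = -39.238 °C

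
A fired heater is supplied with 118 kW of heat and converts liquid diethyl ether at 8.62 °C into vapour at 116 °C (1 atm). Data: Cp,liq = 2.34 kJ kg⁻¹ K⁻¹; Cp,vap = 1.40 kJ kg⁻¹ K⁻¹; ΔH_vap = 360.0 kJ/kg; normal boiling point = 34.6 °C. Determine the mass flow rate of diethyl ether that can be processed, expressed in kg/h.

ṁ = 794 kg/h

Δh = 2.34×(34.6−8.62) + 360.0 + 1.40×(116−34.6) = 534.75 kJ/kg
Q = 118 kW = 118 kJ/s = 424800 kJ/h
ṁ = Q/Δh = 424800 / 534.75 = 794.39 kg/h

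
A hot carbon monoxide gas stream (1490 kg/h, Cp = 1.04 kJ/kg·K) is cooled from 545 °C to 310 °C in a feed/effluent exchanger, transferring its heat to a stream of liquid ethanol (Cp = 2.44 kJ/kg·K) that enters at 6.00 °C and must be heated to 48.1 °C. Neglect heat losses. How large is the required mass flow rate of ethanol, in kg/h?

ṁ_c = 3540 kg/h

Heat released by hot stream: Q = 1490 × 1.04 × (545 − 310) = 364160 kJ/h
Energy balance on cold side (adiabatic exchanger): Q = ṁ_c·Cp_c·(T_c,out − T_c,in)
ṁ_c = 364160 / [2.44 × (48.1 − 6.00)] = 3545 kg/h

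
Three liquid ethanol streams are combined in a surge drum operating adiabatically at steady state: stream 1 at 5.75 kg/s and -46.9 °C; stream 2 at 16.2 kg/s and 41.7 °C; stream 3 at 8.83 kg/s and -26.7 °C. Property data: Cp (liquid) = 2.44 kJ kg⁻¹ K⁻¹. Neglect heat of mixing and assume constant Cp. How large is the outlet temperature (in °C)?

T_out = 5.53 °C

No heat crosses the boundary, so H_out = H_in.
T_out = Σ ṁᵢCp,ᵢTᵢ / Σ ṁᵢCp,ᵢ
      = 415.05 / 75.103 = 5.5264 °C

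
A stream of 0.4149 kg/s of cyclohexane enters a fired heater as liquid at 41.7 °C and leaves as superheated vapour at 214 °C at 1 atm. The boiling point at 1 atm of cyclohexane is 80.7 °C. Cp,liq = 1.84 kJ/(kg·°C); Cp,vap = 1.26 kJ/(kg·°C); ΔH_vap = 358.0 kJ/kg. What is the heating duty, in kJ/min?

liquid 41.7→80.7 °C: 71.76 kJ/kg
vaporisation at 80.7 °C: 358 kJ/kg
vapour 80.7→214 °C: 167.96 kJ/kg
Δh = 71.76 + 358 + 167.96 = 597.72 kJ/kg
Q = ṁ·Δh = 0.4149 kg/s × 597.72 kJ/kg = 247.99 kJ/s
|Q| = 247.99 kW = 14880 kJ/min

Q = 14900 kJ/min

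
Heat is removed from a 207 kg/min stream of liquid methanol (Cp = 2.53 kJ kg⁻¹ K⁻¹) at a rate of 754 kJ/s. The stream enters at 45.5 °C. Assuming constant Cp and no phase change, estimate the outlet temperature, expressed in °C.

T_out = -40.9 °C

Q = 754 kJ/s = 45240 kJ/min
ΔT = Q/(ṁ·Cp) = 45240/(207×2.53) = 86.384 K
T_out = 45.5 − 86.384 = -40.884 °C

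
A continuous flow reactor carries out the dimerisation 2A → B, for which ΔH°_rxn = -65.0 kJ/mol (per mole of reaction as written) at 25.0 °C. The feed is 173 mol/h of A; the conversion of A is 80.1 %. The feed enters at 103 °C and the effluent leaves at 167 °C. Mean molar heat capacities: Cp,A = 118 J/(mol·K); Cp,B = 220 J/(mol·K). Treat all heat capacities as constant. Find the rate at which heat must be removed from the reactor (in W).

Q_out = 932 W

Extent of reaction ξ = 0.801 × 173 / 2 = 69.287 mol/h
Reaction term: ξ·ΔH°_rxn = 69.287 × -65.0 = -4503.6 kJ/h
Sensible, feed 103→25 °C: -1592.3 kJ/h
Outlet flows (mol/h): A 34.427, B 69.287
Sensible, products 25→167 °C: 2741.4 kJ/h
Q = ΔH = -3354.5 kJ/h = -0.93182 kW
Heat removed = 931.82 W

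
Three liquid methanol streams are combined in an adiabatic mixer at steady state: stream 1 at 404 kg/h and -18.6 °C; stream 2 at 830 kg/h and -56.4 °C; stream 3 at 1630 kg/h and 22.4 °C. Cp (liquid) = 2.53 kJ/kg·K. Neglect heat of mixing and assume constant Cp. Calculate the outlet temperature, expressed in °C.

No heat crosses the boundary, so H_out = H_in.
Σ ṁᵢCp,ᵢTᵢ = 404×2.53×-18.6 + 830×2.53×-56.4 + 1630×2.53×22.4 = -45070
Σ ṁᵢCp,ᵢ = 404×2.53 + 830×2.53 + 1630×2.53 = 7245.9
T_out = -45070 / 7245.9 = -6.2201 °C

T_out = -6.22 °C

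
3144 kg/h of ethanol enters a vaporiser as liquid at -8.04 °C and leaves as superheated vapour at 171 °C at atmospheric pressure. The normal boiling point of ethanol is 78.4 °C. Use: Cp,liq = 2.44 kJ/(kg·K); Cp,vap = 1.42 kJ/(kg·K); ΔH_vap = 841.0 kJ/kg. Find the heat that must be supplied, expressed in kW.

liquid -8.04→78.4 °C: 210.91 kJ/kg
vaporisation at 78.4 °C: 841 kJ/kg
vapour 78.4→171 °C: 131.49 kJ/kg
Δh = 210.91 + 841 + 131.49 = 1183.4 kJ/kg
Q = ṁ·Δh = 3144 kg/h × 1183.4 kJ/kg = 3.7206e+06 kJ/h
|Q| = 1033.5 kW

Q = 1030 kW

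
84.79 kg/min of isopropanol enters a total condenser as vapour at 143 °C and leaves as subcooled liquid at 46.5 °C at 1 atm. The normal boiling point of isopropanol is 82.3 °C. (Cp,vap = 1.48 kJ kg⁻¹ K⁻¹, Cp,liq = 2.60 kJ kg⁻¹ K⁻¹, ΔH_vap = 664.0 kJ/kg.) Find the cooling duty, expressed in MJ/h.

Q_c = 4310 MJ/h

vapour 143→82.3 °C: -89.836 kJ/kg
condensation at 82.3 °C: -664 kJ/kg
liquid 82.3→46.5 °C: -93.08 kJ/kg
Δh = -89.836 + -664 + -93.08 = -846.92 kJ/kg
Q = ṁ·Δh = 84.79 kg/min × -846.92 kJ/kg = -71810 kJ/min
|Q| = 1196.8 kW = 4308.6 MJ/h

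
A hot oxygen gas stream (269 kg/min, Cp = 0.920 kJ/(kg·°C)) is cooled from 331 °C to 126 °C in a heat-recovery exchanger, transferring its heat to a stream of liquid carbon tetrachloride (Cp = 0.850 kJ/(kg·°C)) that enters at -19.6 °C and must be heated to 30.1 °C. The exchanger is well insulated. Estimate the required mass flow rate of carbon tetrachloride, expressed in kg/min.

Heat released by hot stream: Q = 269 × 0.920 × (331 − 126) = 50733 kJ/min
Energy balance on cold side (adiabatic exchanger): Q = ṁ_c·Cp_c·(T_c,out − T_c,in)
ṁ_c = 50733 / [0.850 × (30.1 − -19.6)] = 1200.9 kg/min

ṁ_c = 1200 kg/min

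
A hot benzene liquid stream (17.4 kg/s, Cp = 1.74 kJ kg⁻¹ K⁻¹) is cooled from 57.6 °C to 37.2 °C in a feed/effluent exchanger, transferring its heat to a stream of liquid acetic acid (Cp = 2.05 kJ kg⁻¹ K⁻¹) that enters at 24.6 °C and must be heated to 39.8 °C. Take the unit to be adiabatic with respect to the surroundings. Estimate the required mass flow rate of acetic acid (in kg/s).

ṁ_c = 19.8 kg/s

Heat released by hot stream: Q = 17.4 × 1.74 × (57.6 − 37.2) = 617.63 kJ/s
Energy balance on cold side (adiabatic exchanger): Q = ṁ_c·Cp_c·(T_c,out − T_c,in)
ṁ_c = 617.63 / [2.05 × (39.8 − 24.6)] = 19.821 kg/s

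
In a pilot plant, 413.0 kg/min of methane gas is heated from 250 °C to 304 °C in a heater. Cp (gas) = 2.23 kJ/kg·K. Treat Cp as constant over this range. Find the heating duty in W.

Q = ṁ·Cp·ΔT = 413.0 × 2.23 × (304 − 250) = 49733 kJ/min
Converting: 49733 / 60 s = 828.89 kW
Heating duty = 828890 W

Q = 829000 W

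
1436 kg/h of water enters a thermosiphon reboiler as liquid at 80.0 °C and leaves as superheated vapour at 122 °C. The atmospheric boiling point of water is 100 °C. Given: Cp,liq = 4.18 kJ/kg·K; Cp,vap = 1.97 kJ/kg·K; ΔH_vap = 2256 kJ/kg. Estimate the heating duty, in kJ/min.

liquid 80.0→100 °C: 83.6 kJ/kg
vaporisation at 100 °C: 2256 kJ/kg
vapour 100→122 °C: 43.34 kJ/kg
Δh = 83.6 + 2256 + 43.34 = 2382.9 kJ/kg
Q = ṁ·Δh = 1436 kg/h × 2382.9 kJ/kg = 3.4219e+06 kJ/h
|Q| = 950.53 kW = 57032 kJ/min

Q = 57000 kJ/min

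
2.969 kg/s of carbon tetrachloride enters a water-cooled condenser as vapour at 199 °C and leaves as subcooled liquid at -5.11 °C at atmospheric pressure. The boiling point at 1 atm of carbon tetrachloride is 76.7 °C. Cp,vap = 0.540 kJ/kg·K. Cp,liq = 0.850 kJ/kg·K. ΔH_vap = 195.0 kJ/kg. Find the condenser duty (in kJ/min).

vapour 199→76.7 °C: -66.042 kJ/kg
condensation at 76.7 °C: -195 kJ/kg
liquid 76.7→-5.11 °C: -69.538 kJ/kg
Δh = -66.042 + -195 + -69.538 = -330.58 kJ/kg
Q = ṁ·Δh = 2.969 kg/s × -330.58 kJ/kg = -981.49 kJ/s
|Q| = 981.49 kW = 58890 kJ/min

Q_c = 58900 kJ/min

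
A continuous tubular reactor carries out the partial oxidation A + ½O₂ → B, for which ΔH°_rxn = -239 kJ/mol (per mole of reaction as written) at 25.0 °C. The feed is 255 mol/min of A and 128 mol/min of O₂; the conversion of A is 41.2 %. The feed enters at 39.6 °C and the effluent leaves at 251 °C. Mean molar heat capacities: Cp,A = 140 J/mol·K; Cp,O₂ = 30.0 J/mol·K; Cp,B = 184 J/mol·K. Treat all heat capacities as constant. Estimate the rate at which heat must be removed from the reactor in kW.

Q_out = 268 kW

Extent of reaction ξ = 0.412 × 255 = 105.06 mol/min
Reaction term: ξ·ΔH°_rxn = 105.06 × -239 = -25109 kJ/min
Sensible, feed 39.6→25 °C: -577.28 kJ/min
Outlet flows (mol/min): A 149.94, O₂ 75.47, B 105.06
Sensible, products 25→251 °C: 9624.6 kJ/min
Q = ΔH = -16062 kJ/min = -267.7 kW
Heat removed = 267.7 kW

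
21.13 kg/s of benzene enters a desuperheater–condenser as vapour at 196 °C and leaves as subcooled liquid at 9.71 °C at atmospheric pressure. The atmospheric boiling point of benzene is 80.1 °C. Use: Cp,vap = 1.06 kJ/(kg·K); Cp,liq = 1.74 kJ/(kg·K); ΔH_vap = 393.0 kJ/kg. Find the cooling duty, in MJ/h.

Q_c = 48600 MJ/h

vapour 196→80.1 °C: -122.85 kJ/kg
condensation at 80.1 °C: -393 kJ/kg
liquid 80.1→9.71 °C: -122.48 kJ/kg
Δh = -122.85 + -393 + -122.48 = -638.33 kJ/kg
Q = ṁ·Δh = 21.13 kg/s × -638.33 kJ/kg = -13488 kJ/s
|Q| = 13488 kW = 48557 MJ/h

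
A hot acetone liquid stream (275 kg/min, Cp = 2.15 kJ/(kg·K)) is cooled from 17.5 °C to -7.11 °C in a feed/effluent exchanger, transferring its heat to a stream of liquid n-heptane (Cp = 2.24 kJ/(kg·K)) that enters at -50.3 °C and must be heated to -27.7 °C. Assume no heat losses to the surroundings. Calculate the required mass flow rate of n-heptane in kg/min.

ṁ_c = 287 kg/min

Heat released by hot stream: Q = 275 × 2.15 × (17.5 − -7.11) = 14551 kJ/min
Energy balance on cold side (adiabatic exchanger): Q = ṁ_c·Cp_c·(T_c,out − T_c,in)
ṁ_c = 14551 / [2.24 × (-27.7 − -50.3)] = 287.43 kg/min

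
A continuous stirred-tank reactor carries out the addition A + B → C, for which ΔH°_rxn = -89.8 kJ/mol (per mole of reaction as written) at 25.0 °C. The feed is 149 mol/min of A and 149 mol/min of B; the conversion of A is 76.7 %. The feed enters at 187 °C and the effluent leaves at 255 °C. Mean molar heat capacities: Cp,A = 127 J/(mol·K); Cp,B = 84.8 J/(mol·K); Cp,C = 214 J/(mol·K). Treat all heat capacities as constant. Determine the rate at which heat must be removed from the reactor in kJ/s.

Extent of reaction ξ = 0.767 × 149 = 114.28 mol/min
Reaction term: ξ·ΔH°_rxn = 114.28 × -89.8 = -10263 kJ/min
Sensible, feed 187→25 °C: -5112.4 kJ/min
Outlet flows (mol/min): A 34.717, B 34.717, C 114.28
Sensible, products 25→255 °C: 7316.2 kJ/min
Q = ΔH = -8058.8 kJ/min = -134.31 kW
Heat removed = 134.31 kJ/s

Q_out = 134 kJ/s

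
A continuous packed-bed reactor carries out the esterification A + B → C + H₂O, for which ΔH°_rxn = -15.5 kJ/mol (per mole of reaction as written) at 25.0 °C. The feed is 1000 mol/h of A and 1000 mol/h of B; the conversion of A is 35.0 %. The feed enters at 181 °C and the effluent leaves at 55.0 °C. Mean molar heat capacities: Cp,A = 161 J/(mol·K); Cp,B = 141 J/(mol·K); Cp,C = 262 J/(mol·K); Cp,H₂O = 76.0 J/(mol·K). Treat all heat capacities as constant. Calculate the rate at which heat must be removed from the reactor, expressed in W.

Extent of reaction ξ = 0.350 × 1000 = 350 mol/h
Reaction term: ξ·ΔH°_rxn = 350 × -15.5 = -5425 kJ/h
Sensible, feed 181→25 °C: -47112 kJ/h
Outlet flows (mol/h): A 650, B 650, C 350, H₂O 350
Sensible, products 25→55.0 °C: 9438 kJ/h
Q = ΔH = -43099 kJ/h = -11.972 kW
Heat removed = 11972 W

Q_out = 12000 W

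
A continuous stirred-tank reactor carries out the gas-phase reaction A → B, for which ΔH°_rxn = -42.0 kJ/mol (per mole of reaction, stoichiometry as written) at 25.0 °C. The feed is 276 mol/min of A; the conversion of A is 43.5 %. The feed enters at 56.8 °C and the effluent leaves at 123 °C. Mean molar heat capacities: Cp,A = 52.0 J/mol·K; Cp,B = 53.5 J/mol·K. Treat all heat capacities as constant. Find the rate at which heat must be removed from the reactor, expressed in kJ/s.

Extent of reaction ξ = 0.435 × 276 = 120.06 mol/min
Reaction term: ξ·ΔH°_rxn = 120.06 × -42.0 = -5042.5 kJ/min
Sensible, feed 56.8→25 °C: -456.39 kJ/min
Outlet flows (mol/min): A 155.94, B 120.06
Sensible, products 25→123 °C: 1424.1 kJ/min
Q = ΔH = -4074.8 kJ/min = -67.913 kW
Heat removed = 67.913 kJ/s

Q_out = 67.9 kJ/s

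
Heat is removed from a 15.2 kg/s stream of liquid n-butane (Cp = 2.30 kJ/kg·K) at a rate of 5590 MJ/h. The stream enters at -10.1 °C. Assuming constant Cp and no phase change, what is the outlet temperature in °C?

T_out = -54.5 °C

Q = 5590 MJ/h = 1552.8 kJ/s
ΔT = Q/(ṁ·Cp) = 1552.8/(15.2×2.30) = 44.416 K
T_out = -10.1 − 44.416 = -54.516 °C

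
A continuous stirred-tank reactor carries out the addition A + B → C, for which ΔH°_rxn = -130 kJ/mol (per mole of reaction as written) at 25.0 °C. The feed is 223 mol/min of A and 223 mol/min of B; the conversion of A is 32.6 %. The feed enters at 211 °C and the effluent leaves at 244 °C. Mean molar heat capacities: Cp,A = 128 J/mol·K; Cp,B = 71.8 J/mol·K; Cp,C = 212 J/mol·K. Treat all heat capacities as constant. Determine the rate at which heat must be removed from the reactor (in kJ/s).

Extent of reaction ξ = 0.326 × 223 = 72.698 mol/min
Reaction term: ξ·ΔH°_rxn = 72.698 × -130 = -9450.7 kJ/min
Sensible, feed 211→25 °C: -8287.3 kJ/min
Outlet flows (mol/min): A 150.3, B 150.3, C 72.698
Sensible, products 25→244 °C: 9951.9 kJ/min
Q = ΔH = -7786.2 kJ/min = -129.77 kW
Heat removed = 129.77 kJ/s

Q_out = 130 kJ/s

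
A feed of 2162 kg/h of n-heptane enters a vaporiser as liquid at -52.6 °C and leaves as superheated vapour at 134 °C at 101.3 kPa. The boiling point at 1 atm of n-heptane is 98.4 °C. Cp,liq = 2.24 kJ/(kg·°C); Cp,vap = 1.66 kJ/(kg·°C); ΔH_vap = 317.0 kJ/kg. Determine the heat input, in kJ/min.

liquid -52.6→98.4 °C: 338.24 kJ/kg
vaporisation at 98.4 °C: 317 kJ/kg
vapour 98.4→134 °C: 59.096 kJ/kg
Δh = 338.24 + 317 + 59.096 = 714.34 kJ/kg
Q = ṁ·Δh = 2162 kg/h × 714.34 kJ/kg = 1.5444e+06 kJ/h
|Q| = 429 kW = 25740 kJ/min

Q = 25700 kJ/min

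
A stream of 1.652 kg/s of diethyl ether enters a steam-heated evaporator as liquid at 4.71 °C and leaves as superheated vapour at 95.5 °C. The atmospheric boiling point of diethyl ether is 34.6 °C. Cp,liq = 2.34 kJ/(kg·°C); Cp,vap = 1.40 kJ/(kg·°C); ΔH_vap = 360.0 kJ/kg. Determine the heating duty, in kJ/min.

Q = 51100 kJ/min

liquid 4.71→34.6 °C: 69.943 kJ/kg
vaporisation at 34.6 °C: 360 kJ/kg
vapour 34.6→95.5 °C: 85.26 kJ/kg
Δh = 69.943 + 360 + 85.26 = 515.2 kJ/kg
Q = ṁ·Δh = 1.652 kg/s × 515.2 kJ/kg = 851.11 kJ/s
|Q| = 851.11 kW = 51067 kJ/min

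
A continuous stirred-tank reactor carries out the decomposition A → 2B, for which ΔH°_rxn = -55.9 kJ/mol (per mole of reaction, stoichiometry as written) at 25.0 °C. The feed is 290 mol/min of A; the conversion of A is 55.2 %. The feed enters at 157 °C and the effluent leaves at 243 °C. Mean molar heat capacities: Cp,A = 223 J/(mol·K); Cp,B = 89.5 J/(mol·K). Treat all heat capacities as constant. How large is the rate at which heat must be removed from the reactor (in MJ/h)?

Q_out = 295 MJ/h

Extent of reaction ξ = 0.552 × 290 = 160.08 mol/min
Reaction term: ξ·ΔH°_rxn = 160.08 × -55.9 = -8948.5 kJ/min
Sensible, feed 157→25 °C: -8536.4 kJ/min
Outlet flows (mol/min): A 129.92, B 320.16
Sensible, products 25→243 °C: 12563 kJ/min
Q = ΔH = -4922.3 kJ/min = -82.039 kW
Heat removed = 295.34 MJ/h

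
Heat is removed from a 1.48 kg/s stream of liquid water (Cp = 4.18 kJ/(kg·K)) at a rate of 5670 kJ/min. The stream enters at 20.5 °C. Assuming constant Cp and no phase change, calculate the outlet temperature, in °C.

Q = 5670 kJ/min = 94.5 kJ/s
ΔT = Q/(ṁ·Cp) = 94.5/(1.48×4.18) = 15.275 K
T_out = 20.5 − 15.275 = 5.2246 °C

T_out = 5.22 °C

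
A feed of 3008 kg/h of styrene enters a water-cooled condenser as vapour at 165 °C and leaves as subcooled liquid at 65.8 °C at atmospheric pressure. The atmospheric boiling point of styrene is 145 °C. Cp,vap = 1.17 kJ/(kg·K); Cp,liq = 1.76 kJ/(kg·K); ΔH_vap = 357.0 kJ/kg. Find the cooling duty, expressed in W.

Q_c = 434000 W

vapour 165→145 °C: -23.4 kJ/kg
condensation at 145 °C: -357 kJ/kg
liquid 145→65.8 °C: -139.39 kJ/kg
Δh = -23.4 + -357 + -139.39 = -519.79 kJ/kg
Q = ṁ·Δh = 3008 kg/h × -519.79 kJ/kg = -1.5635e+06 kJ/h
|Q| = 434.32 kW = 434320 W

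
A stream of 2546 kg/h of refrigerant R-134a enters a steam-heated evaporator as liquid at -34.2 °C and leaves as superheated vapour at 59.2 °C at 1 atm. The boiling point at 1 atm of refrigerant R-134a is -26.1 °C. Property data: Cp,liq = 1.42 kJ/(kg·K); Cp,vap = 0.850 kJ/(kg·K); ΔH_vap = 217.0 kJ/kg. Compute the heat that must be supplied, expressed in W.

Q = 213000 W

liquid -34.2→-26.1 °C: 11.502 kJ/kg
vaporisation at -26.1 °C: 217 kJ/kg
vapour -26.1→59.2 °C: 72.505 kJ/kg
Δh = 11.502 + 217 + 72.505 = 301.01 kJ/kg
Q = ṁ·Δh = 2546 kg/h × 301.01 kJ/kg = 766360 kJ/h
|Q| = 212.88 kW = 212880 W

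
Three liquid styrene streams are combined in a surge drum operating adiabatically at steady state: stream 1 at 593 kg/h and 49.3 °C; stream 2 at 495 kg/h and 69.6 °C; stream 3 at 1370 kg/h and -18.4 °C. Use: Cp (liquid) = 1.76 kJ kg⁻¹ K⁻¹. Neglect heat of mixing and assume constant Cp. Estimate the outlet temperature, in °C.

T_out = 15.7 °C

No heat crosses the boundary, so H_out = H_in.
T_out = Σ ṁᵢCp,ᵢTᵢ / Σ ṁᵢCp,ᵢ
      = 67723 / 4326.1 = 15.655 °C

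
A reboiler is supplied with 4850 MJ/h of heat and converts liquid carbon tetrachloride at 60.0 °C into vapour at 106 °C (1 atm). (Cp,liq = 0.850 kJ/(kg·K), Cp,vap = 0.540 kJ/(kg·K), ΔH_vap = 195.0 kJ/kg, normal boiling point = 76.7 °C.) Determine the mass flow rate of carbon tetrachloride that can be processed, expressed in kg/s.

Δh = 0.850×(76.7−60.0) + 195.0 + 0.540×(106−76.7) = 225.02 kJ/kg
Q = 4850 MJ/h = 1347.2 kJ/s = 1347.2 kJ/s
ṁ = Q/Δh = 1347.2 / 225.02 = 5.9872 kg/s

ṁ = 5.99 kg/s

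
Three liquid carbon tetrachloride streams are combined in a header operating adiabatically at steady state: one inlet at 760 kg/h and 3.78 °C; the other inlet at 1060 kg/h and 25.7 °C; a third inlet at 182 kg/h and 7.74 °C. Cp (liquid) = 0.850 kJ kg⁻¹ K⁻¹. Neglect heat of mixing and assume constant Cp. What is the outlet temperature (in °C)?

Energy balance with Q = 0: Σ ṁᵢCp,ᵢ(T_out − Tᵢ) = 0
Σ ṁᵢCp,ᵢTᵢ = 760×0.850×3.78 + 1060×0.850×25.7 + 182×0.850×7.74 = 26795
Σ ṁᵢCp,ᵢ = 760×0.850 + 1060×0.850 + 182×0.850 = 1701.7
T_out = 26795 / 1701.7 = 15.746 °C

T_out = 15.7 °C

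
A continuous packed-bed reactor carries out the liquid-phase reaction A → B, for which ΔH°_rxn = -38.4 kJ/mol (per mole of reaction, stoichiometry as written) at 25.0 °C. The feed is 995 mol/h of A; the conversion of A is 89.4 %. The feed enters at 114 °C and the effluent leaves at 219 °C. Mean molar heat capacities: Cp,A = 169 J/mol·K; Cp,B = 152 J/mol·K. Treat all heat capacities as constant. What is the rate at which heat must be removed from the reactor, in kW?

Extent of reaction ξ = 0.894 × 995 = 889.53 mol/h
Reaction term: ξ·ΔH°_rxn = 889.53 × -38.4 = -34158 kJ/h
Sensible, feed 114→25 °C: -14966 kJ/h
Outlet flows (mol/h): A 105.47, B 889.53
Sensible, products 25→219 °C: 29688 kJ/h
Q = ΔH = -19435 kJ/h = -5.3987 kW
Heat removed = 5.3987 kW

Q_out = 5.40 kW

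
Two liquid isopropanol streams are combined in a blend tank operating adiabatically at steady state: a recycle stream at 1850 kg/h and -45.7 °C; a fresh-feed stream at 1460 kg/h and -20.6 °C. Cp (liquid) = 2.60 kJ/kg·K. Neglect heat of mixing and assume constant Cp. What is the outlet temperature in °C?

T_out = -34.6 °C

Energy balance with Q = 0: Σ ṁᵢCp,ᵢ(T_out − Tᵢ) = 0
T_out = Σ ṁᵢCp,ᵢTᵢ / Σ ṁᵢCp,ᵢ
      = -298010 / 8606 = -34.629 °C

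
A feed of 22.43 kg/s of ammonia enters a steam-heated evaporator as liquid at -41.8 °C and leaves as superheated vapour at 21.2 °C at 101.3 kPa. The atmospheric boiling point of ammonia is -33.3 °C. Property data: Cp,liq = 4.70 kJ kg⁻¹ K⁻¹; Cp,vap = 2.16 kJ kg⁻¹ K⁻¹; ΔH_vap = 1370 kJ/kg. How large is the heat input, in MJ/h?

liquid -41.8→-33.3 °C: 39.95 kJ/kg
vaporisation at -33.3 °C: 1370 kJ/kg
vapour -33.3→21.2 °C: 117.72 kJ/kg
Δh = 39.95 + 1370 + 117.72 = 1527.7 kJ/kg
Q = ṁ·Δh = 22.43 kg/s × 1527.7 kJ/kg = 34266 kJ/s
|Q| = 34266 kW = 123360 MJ/h

Q = 123000 MJ/h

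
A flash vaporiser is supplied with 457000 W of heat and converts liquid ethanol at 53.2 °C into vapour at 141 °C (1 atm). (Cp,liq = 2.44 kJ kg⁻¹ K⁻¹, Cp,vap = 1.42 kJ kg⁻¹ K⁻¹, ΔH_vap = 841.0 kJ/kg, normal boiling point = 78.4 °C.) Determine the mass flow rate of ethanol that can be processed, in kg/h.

ṁ = 1660 kg/h

Δh = 2.44×(78.4−53.2) + 841.0 + 1.42×(141−78.4) = 991.38 kJ/kg
Q = 457000 W = 457 kJ/s = 1.6452e+06 kJ/h
ṁ = Q/Δh = 1.6452e+06 / 991.38 = 1659.5 kg/h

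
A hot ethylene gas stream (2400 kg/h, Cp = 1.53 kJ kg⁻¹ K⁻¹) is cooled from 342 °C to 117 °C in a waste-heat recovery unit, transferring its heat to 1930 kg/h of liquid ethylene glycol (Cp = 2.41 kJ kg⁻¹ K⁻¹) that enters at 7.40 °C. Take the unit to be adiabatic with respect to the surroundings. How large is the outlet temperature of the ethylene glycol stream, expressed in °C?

T_c,out = 185 °C

Heat released by hot stream: Q = 2400 × 1.53 × (342 − 117) = 826200 kJ/h
Energy balance on cold side (adiabatic exchanger): Q = ṁ_c·Cp_c·(T_c,out − T_c,in)
T_c,out = 7.40 + 826200/(1930 × 2.41) = 185.03 °C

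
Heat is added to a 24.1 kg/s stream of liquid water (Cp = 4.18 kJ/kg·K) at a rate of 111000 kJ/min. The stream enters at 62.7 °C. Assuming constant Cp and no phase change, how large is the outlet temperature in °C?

T_out = 81.1 °C

Q = 111000 kJ/min = 1850 kJ/s
ΔT = Q/(ṁ·Cp) = 1850/(24.1×4.18) = 18.364 K
T_out = 62.7 + 18.364 = 81.064 °C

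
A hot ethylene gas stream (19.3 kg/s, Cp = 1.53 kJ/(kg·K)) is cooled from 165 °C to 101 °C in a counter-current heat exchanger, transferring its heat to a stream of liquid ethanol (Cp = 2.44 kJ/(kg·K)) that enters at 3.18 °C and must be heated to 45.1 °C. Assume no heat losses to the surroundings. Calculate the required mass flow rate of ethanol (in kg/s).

ṁ_c = 18.5 kg/s

Heat released by hot stream: Q = 19.3 × 1.53 × (165 − 101) = 1889.9 kJ/s
Energy balance on cold side (adiabatic exchanger): Q = ṁ_c·Cp_c·(T_c,out − T_c,in)
ṁ_c = 1889.9 / [2.44 × (45.1 − 3.18)] = 18.476 kg/s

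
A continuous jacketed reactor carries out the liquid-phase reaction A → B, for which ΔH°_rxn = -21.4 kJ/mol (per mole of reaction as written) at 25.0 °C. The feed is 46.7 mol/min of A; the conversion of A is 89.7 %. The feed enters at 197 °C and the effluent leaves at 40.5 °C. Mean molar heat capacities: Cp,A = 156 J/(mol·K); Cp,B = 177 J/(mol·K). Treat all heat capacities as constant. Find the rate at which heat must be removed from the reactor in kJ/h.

Extent of reaction ξ = 0.897 × 46.7 = 41.89 mol/min
Reaction term: ξ·ΔH°_rxn = 41.89 × -21.4 = -896.44 kJ/min
Sensible, feed 197→25 °C: -1253.1 kJ/min
Outlet flows (mol/min): A 4.8101, B 41.89
Sensible, products 25→40.5 °C: 126.56 kJ/min
Q = ΔH = -2022.9 kJ/min = -33.716 kW
Heat removed = 121380 kJ/h

Q_out = 121000 kJ/h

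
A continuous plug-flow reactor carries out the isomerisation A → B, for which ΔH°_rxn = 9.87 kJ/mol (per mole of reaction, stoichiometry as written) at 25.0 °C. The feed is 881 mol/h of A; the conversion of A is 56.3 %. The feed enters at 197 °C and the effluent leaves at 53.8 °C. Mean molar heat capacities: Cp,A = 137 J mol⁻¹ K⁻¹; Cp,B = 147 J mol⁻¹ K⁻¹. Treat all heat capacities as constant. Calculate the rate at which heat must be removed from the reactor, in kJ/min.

Extent of reaction ξ = 0.563 × 881 = 496 mol/h
Reaction term: ξ·ΔH°_rxn = 496 × 9.87 = 4895.5 kJ/h
Sensible, feed 197→25 °C: -20760 kJ/h
Outlet flows (mol/h): A 385, B 496
Sensible, products 25→53.8 °C: 3618.9 kJ/h
Q = ΔH = -12245 kJ/h = -3.4015 kW
Heat removed = 204.09 kJ/min

Q_out = 204 kJ/min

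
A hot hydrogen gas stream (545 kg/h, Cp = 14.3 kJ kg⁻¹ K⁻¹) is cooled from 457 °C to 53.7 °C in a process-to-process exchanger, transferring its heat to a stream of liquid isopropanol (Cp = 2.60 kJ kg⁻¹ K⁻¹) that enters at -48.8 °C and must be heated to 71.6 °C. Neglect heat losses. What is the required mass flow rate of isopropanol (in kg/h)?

ṁ_c = 10000 kg/h

Heat released by hot stream: Q = 545 × 14.3 × (457 − 53.7) = 3.1431e+06 kJ/h
Energy balance on cold side (adiabatic exchanger): Q = ṁ_c·Cp_c·(T_c,out − T_c,in)
ṁ_c = 3.1431e+06 / [2.60 × (71.6 − -48.8)] = 10041 kg/h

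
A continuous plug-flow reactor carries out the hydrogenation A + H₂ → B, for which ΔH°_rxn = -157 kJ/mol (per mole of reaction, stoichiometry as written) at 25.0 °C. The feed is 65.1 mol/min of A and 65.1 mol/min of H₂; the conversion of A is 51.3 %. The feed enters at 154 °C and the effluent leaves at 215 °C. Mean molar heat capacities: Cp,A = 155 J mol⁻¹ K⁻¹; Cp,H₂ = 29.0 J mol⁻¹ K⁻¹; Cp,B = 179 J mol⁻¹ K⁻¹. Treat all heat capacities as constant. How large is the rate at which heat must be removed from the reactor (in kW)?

Q_out = 75.7 kW

Extent of reaction ξ = 0.513 × 65.1 = 33.396 mol/min
Reaction term: ξ·ΔH°_rxn = 33.396 × -157 = -5243.2 kJ/min
Sensible, feed 154→25 °C: -1545.2 kJ/min
Outlet flows (mol/min): A 31.704, H₂ 31.704, B 33.396
Sensible, products 25→215 °C: 2244.2 kJ/min
Q = ΔH = -4544.3 kJ/min = -75.738 kW
Heat removed = 75.738 kW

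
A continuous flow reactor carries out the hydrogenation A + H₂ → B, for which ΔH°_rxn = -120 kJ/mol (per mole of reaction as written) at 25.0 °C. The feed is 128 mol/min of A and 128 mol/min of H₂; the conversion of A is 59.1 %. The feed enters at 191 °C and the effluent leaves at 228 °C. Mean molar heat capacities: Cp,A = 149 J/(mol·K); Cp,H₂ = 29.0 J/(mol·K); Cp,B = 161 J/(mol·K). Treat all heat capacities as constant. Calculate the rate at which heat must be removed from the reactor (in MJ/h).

Extent of reaction ξ = 0.591 × 128 = 75.648 mol/min
Reaction term: ξ·ΔH°_rxn = 75.648 × -120 = -9077.8 kJ/min
Sensible, feed 191→25 °C: -3782.1 kJ/min
Outlet flows (mol/min): A 52.352, H₂ 52.352, B 75.648
Sensible, products 25→228 °C: 4364.1 kJ/min
Q = ΔH = -8495.8 kJ/min = -141.6 kW
Heat removed = 509.75 MJ/h

Q_out = 510 MJ/h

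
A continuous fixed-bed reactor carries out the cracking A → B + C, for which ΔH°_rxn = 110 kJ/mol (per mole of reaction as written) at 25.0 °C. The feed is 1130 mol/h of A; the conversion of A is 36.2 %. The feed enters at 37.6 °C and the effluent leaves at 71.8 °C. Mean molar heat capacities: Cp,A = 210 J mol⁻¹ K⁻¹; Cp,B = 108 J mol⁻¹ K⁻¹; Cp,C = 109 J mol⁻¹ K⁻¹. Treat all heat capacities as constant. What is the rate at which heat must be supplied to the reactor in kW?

Extent of reaction ξ = 0.362 × 1130 = 409.06 mol/h
Reaction term: ξ·ΔH°_rxn = 409.06 × 110 = 44997 kJ/h
Sensible, feed 37.6→25 °C: -2990 kJ/h
Outlet flows (mol/h): A 720.94, B 409.06, C 409.06
Sensible, products 25→71.8 °C: 11240 kJ/h
Q = ΔH = 53246 kJ/h = 14.791 kW
Heat supplied = 14.791 kW

Q_in = 14.8 kW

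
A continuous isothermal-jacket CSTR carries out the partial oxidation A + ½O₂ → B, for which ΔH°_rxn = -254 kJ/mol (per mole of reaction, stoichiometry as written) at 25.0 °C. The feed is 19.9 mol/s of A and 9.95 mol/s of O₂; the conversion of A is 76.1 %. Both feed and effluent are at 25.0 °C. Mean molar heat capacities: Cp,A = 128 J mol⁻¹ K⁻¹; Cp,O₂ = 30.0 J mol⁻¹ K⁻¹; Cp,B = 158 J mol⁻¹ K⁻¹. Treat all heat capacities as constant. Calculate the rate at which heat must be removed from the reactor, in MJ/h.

Q_out = 13800 MJ/h

Extent of reaction ξ = 0.761 × 19.9 = 15.144 mol/s
Reaction term: ξ·ΔH°_rxn = 15.144 × -254 = -3846.6 kJ/s
Q = ΔH = -3846.6 kJ/s = -3846.6 kW
Heat removed = 13848 MJ/h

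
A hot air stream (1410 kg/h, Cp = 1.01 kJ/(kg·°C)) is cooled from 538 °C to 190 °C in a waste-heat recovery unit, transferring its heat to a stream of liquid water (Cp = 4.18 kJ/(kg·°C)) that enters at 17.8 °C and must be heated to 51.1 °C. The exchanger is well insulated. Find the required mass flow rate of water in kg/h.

ṁ_c = 3560 kg/h

Heat released by hot stream: Q = 1410 × 1.01 × (538 − 190) = 495590 kJ/h
Energy balance on cold side (adiabatic exchanger): Q = ṁ_c·Cp_c·(T_c,out − T_c,in)
ṁ_c = 495590 / [4.18 × (51.1 − 17.8)] = 3560.4 kg/h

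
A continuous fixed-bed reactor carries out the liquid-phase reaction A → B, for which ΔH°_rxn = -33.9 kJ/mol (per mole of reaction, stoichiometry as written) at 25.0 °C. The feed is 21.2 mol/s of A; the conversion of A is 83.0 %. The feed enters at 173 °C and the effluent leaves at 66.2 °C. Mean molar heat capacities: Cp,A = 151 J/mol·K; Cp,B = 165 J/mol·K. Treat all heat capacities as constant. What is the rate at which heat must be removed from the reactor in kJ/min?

Extent of reaction ξ = 0.830 × 21.2 = 17.596 mol/s
Reaction term: ξ·ΔH°_rxn = 17.596 × -33.9 = -596.5 kJ/s
Sensible, feed 173→25 °C: -473.78 kJ/s
Outlet flows (mol/s): A 3.604, B 17.596
Sensible, products 25→66.2 °C: 142.04 kJ/s
Q = ΔH = -928.24 kJ/s = -928.24 kW
Heat removed = 55695 kJ/min

Q_out = 55700 kJ/min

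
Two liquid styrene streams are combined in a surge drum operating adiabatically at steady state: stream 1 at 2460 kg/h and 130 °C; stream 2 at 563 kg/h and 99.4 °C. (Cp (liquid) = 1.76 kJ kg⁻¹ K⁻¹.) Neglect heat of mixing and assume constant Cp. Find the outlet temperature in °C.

Adiabatic, steady state ⇒ Σ ṁᵢCp,ᵢ(T_out − Tᵢ) = 0
T_out = Σ ṁᵢCp,ᵢTᵢ / Σ ṁᵢCp,ᵢ
      = 661340 / 5320.5 = 124.3 °C

T_out = 124 °C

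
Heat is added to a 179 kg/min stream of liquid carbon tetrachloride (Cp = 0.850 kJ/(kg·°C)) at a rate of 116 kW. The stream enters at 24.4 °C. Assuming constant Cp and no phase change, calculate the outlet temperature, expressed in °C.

T_out = 70.1 °C

Q = 116 kW = 6960 kJ/min
ΔT = Q/(ṁ·Cp) = 6960/(179×0.850) = 45.744 K
T_out = 24.4 + 45.744 = 70.144 °C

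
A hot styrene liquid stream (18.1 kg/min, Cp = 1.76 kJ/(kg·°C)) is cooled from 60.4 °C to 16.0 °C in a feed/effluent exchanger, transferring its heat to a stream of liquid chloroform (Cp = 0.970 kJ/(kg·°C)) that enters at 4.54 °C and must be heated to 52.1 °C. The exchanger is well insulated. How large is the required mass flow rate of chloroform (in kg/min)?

ṁ_c = 30.7 kg/min

Heat released by hot stream: Q = 18.1 × 1.76 × (60.4 − 16.0) = 1414.4 kJ/min
Energy balance on cold side (adiabatic exchanger): Q = ṁ_c·Cp_c·(T_c,out − T_c,in)
ṁ_c = 1414.4 / [0.970 × (52.1 − 4.54)] = 30.659 kg/min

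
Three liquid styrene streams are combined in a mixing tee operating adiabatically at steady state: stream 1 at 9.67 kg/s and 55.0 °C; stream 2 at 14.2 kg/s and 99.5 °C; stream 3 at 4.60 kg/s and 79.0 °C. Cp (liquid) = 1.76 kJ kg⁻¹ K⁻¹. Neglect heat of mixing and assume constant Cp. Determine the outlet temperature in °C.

Energy balance with Q = 0: Σ ṁᵢCp,ᵢ(T_out − Tᵢ) = 0
Σ ṁᵢCp,ᵢTᵢ = 9.67×1.76×55.0 + 14.2×1.76×99.5 + 4.60×1.76×79.0 = 4062.3
Σ ṁᵢCp,ᵢ = 9.67×1.76 + 14.2×1.76 + 4.60×1.76 = 50.107
T_out = 4062.3 / 50.107 = 81.073 °C

T_out = 81.1 °C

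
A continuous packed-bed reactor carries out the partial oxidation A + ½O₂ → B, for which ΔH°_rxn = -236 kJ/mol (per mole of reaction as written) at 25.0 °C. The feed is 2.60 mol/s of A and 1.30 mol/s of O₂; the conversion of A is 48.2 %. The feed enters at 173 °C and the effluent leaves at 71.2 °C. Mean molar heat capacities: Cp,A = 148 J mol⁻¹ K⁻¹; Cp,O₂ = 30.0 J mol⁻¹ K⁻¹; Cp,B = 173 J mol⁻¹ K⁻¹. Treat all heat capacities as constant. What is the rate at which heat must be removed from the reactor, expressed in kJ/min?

Extent of reaction ξ = 0.482 × 2.60 = 1.2532 mol/s
Reaction term: ξ·ΔH°_rxn = 1.2532 × -236 = -295.76 kJ/s
Sensible, feed 173→25 °C: -62.722 kJ/s
Outlet flows (mol/s): A 1.3468, O₂ 0.6734, B 1.2532
Sensible, products 25→71.2 °C: 20.159 kJ/s
Q = ΔH = -338.32 kJ/s = -338.32 kW
Heat removed = 20299 kJ/min

Q_out = 20300 kJ/min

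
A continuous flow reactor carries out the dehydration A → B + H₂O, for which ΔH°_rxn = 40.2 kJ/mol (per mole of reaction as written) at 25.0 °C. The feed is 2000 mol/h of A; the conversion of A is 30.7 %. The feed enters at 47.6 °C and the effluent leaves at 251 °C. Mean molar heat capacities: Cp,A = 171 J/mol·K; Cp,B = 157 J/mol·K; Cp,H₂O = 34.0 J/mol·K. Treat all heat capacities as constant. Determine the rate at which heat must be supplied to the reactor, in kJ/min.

Q_in = 1620 kJ/min

Extent of reaction ξ = 0.307 × 2000 = 614 mol/h
Reaction term: ξ·ΔH°_rxn = 614 × 40.2 = 24683 kJ/h
Sensible, feed 47.6→25 °C: -7729.2 kJ/h
Outlet flows (mol/h): A 1386, B 614, H₂O 614
Sensible, products 25→251 °C: 80067 kJ/h
Q = ΔH = 97021 kJ/h = 26.95 kW
Heat supplied = 1617 kJ/min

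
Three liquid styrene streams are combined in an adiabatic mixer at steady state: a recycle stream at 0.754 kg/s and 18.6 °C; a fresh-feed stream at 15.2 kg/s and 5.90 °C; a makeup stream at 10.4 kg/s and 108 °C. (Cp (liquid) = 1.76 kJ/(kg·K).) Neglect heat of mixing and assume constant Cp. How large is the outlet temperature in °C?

No heat crosses the boundary, so H_out = H_in.
T_out = Σ ṁᵢCp,ᵢTᵢ / Σ ṁᵢCp,ᵢ
      = 2159.4 / 46.383 = 46.555 °C

T_out = 46.6 °C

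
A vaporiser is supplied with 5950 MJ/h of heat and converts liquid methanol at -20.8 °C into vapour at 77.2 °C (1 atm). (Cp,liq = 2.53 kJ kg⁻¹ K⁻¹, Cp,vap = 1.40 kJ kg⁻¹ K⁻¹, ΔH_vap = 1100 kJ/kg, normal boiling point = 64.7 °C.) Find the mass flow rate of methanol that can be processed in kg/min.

ṁ = 74.3 kg/min

Δh = 2.53×(64.7−-20.8) + 1100 + 1.40×(77.2−64.7) = 1333.8 kJ/kg
Q = 5950 MJ/h = 1652.8 kJ/s = 99167 kJ/min
ṁ = Q/Δh = 99167 / 1333.8 = 74.348 kg/min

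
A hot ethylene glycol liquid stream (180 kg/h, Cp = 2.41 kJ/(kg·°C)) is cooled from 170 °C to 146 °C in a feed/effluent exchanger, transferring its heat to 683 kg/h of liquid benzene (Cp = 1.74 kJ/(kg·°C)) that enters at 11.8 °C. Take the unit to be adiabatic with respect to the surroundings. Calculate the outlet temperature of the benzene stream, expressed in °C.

Heat released by hot stream: Q = 180 × 2.41 × (170 − 146) = 10411 kJ/h
Energy balance on cold side (adiabatic exchanger): Q = ṁ_c·Cp_c·(T_c,out − T_c,in)
T_c,out = 11.8 + 10411/(683 × 1.74) = 20.561 °C

T_c,out = 20.6 °C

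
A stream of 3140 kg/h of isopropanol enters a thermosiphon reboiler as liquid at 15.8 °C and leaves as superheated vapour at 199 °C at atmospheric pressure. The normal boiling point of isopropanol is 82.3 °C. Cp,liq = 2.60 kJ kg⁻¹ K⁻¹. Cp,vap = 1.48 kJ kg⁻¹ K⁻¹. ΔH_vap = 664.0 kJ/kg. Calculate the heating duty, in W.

Q = 881000 W

liquid 15.8→82.3 °C: 172.9 kJ/kg
vaporisation at 82.3 °C: 664 kJ/kg
vapour 82.3→199 °C: 172.72 kJ/kg
Δh = 172.9 + 664 + 172.72 = 1009.6 kJ/kg
Q = ṁ·Δh = 3140 kg/h × 1009.6 kJ/kg = 3.1702e+06 kJ/h
|Q| = 880.61 kW = 880610 W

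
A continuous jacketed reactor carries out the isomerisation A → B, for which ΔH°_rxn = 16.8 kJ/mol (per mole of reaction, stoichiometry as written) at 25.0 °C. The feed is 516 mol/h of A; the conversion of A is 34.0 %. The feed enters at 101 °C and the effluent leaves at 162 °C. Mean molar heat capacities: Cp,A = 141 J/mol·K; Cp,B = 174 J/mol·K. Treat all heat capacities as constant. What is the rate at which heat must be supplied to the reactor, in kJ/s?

Q_in = 2.27 kJ/s

Extent of reaction ξ = 0.340 × 516 = 175.44 mol/h
Reaction term: ξ·ΔH°_rxn = 175.44 × 16.8 = 2947.4 kJ/h
Sensible, feed 101→25 °C: -5529.5 kJ/h
Outlet flows (mol/h): A 340.56, B 175.44
Sensible, products 25→162 °C: 10761 kJ/h
Q = ΔH = 8178.7 kJ/h = 2.2719 kW
Heat supplied = 2.2719 kJ/s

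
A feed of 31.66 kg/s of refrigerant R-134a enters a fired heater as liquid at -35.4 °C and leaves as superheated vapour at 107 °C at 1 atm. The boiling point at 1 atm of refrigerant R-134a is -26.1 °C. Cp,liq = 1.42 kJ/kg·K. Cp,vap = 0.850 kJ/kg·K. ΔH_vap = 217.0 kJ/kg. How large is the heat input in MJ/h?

liquid -35.4→-26.1 °C: 13.206 kJ/kg
vaporisation at -26.1 °C: 217 kJ/kg
vapour -26.1→107 °C: 113.13 kJ/kg
Δh = 13.206 + 217 + 113.13 = 343.34 kJ/kg
Q = ṁ·Δh = 31.66 kg/s × 343.34 kJ/kg = 10870 kJ/s
|Q| = 10870 kW = 39133 MJ/h

Q = 39100 MJ/h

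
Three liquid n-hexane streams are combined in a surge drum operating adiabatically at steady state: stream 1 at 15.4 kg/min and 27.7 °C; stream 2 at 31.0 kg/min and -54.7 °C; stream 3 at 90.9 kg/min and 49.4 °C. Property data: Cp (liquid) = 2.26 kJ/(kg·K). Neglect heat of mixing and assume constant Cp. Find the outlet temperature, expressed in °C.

No heat crosses the boundary, so H_out = H_in.
Σ ṁᵢCp,ᵢTᵢ = 15.4×2.26×27.7 + 31.0×2.26×-54.7 + 90.9×2.26×49.4 = 7280.2
Σ ṁᵢCp,ᵢ = 15.4×2.26 + 31.0×2.26 + 90.9×2.26 = 310.3
T_out = 7280.2 / 310.3 = 23.462 °C

T_out = 23.5 °C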